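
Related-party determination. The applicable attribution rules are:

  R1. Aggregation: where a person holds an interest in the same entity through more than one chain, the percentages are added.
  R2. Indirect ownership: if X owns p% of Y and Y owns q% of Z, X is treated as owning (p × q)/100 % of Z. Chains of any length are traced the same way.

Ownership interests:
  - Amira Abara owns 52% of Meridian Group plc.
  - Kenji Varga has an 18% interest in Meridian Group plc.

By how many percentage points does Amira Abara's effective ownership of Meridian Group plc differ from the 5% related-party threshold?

Direct interest in Meridian Group plc: 52%.
52% exceeds the 5% threshold by 47 percentage points.

47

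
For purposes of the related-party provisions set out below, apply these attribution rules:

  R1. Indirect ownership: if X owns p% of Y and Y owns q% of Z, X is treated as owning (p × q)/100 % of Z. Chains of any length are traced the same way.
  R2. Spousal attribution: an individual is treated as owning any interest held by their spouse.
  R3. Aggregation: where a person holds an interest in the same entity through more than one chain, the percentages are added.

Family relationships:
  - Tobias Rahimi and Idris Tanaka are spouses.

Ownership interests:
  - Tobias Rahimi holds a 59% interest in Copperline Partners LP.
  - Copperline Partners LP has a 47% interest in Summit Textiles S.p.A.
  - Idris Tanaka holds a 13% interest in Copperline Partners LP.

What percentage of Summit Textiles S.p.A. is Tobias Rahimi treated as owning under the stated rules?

33.84%

By spousal attribution (R2), Tobias Rahimi is treated as also owning Idris Tanaka's interest in Copperline Partners LP, giving 59% + 13% = 72%.
Chain via Copperline Partners LP (R1): 72% × 47% = 33.84% of Summit Textiles S.p.A.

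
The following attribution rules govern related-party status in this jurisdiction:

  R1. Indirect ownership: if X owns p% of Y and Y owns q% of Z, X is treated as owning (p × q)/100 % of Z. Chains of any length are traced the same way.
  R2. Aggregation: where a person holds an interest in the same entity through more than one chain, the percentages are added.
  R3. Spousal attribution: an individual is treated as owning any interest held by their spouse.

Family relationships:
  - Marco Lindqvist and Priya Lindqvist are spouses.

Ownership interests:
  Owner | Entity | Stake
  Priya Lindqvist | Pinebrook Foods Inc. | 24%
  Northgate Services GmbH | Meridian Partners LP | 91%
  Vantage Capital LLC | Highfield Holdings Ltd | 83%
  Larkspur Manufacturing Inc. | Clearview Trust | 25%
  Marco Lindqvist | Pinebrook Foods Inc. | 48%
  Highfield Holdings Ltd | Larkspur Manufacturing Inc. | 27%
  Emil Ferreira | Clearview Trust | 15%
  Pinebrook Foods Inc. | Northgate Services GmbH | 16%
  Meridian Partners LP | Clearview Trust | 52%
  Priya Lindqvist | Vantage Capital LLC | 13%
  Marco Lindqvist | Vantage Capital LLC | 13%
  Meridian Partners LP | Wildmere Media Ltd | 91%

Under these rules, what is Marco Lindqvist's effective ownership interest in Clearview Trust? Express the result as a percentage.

6.907914%

By spousal attribution (R3), Marco Lindqvist is treated as also owning Priya Lindqvist's interest in Vantage Capital LLC, giving 13% + 13% = 26%.
By spousal attribution (R3), Marco Lindqvist is treated as also owning Priya Lindqvist's interest in Pinebrook Foods Inc, giving 48% + 24% = 72%.
Chain via Vantage Capital LLC → Highfield Holdings Ltd → Larkspur Manufacturing Inc. (R1): 26% × 83% × 27% × 25% = 1.45665% of Clearview Trust.
Chain via Pinebrook Foods Inc. → Northgate Services GmbH → Meridian Partners LP (R1): 72% × 16% × 91% × 52% = 5.451264% of Clearview Trust.
Aggregating (R2): 1.45665% + 5.451264% = 6.907914%.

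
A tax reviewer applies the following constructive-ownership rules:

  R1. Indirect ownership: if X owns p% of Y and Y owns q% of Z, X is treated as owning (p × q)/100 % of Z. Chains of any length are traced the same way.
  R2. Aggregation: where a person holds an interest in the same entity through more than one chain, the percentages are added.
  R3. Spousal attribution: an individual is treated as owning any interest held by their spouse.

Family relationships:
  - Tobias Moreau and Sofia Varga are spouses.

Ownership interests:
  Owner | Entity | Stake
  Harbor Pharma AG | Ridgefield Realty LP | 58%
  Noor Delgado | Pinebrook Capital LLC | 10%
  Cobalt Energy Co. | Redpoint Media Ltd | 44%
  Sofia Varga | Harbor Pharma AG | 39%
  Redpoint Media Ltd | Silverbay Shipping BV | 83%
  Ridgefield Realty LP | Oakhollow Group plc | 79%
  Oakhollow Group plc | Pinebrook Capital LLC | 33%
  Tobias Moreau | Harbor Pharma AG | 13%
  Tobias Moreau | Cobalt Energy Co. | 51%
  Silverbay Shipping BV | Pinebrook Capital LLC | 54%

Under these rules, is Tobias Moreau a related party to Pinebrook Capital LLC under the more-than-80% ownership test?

No

By spousal attribution (R3), Tobias Moreau is treated as also owning Sofia Varga's interest in Harbor Pharma AG, giving 13% + 39% = 52%.
Chain via Cobalt Energy Co. → Redpoint Media Ltd → Silverbay Shipping BV (R1): 51% × 44% × 83% × 54% = 10.057608% of Pinebrook Capital LLC.
Chain via Harbor Pharma AG → Ridgefield Realty LP → Oakhollow Group plc (R1): 52% × 58% × 79% × 33% = 7.862712% of Pinebrook Capital LLC.
Aggregating (R2): 10.057608% + 7.862712% = 17.92032%.
17.92032% does not exceed the 80% threshold, so Tobias is not a related party to Pinebrook Capital LLC.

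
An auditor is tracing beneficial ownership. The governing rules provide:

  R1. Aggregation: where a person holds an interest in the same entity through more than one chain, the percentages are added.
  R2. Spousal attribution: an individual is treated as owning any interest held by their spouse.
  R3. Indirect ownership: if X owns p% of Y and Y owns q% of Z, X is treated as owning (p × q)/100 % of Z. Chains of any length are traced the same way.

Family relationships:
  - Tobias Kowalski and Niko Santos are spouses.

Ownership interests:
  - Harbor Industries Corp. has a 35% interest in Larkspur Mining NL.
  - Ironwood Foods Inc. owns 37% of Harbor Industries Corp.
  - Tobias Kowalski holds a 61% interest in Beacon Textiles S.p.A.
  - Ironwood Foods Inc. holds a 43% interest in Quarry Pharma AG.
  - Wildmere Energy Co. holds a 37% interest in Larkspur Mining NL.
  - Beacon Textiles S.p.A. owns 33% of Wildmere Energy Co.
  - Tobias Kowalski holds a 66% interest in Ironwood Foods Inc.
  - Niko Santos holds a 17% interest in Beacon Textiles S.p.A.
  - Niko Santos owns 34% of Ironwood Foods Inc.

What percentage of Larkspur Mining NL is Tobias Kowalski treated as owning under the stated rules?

22.4738%

By spousal attribution (R2), Tobias Kowalski is treated as also owning Niko Santos's interest in Beacon Textiles S.p.A, giving 61% + 17% = 78%.
By spousal attribution (R2), Tobias Kowalski is treated as also owning Niko Santos's interest in Ironwood Foods Inc, giving 66% + 34% = 100%.
Chain via Beacon Textiles S.p.A. → Wildmere Energy Co. (R3): 78% × 33% × 37% = 9.5238% of Larkspur Mining NL.
Chain via Ironwood Foods Inc. → Harbor Industries Corp. (R3): 100% × 37% × 35% = 12.95% of Larkspur Mining NL.
Aggregating (R1): 9.5238% + 12.95% = 22.4738%.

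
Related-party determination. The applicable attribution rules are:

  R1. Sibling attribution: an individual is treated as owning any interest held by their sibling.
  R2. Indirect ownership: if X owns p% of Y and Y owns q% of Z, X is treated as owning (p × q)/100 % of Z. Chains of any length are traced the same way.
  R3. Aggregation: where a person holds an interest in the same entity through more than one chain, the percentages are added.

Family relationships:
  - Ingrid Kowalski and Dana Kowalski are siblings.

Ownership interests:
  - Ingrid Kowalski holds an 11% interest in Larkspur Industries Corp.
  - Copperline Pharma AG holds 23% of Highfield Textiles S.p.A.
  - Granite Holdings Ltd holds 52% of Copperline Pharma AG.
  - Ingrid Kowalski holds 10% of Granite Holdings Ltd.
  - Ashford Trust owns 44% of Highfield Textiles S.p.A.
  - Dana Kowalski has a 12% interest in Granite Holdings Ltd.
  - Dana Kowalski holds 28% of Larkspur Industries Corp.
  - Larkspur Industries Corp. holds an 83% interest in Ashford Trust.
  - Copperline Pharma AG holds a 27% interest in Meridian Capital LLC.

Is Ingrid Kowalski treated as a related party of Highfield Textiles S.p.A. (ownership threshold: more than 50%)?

No

By sibling attribution (R1), Ingrid Kowalski is treated as also owning Dana Kowalski's interest in Larkspur Industries Corp, giving 11% + 28% = 39%.
By sibling attribution (R1), Ingrid Kowalski is treated as also owning Dana Kowalski's interest in Granite Holdings Ltd, giving 10% + 12% = 22%.
Chain via Larkspur Industries Corp. → Ashford Trust (R2): 39% × 83% × 44% = 14.2428% of Highfield Textiles S.p.A.
Chain via Granite Holdings Ltd → Copperline Pharma AG (R2): 22% × 52% × 23% = 2.6312% of Highfield Textiles S.p.A.
Aggregating (R3): 14.2428% + 2.6312% = 16.874%.
16.874% does not exceed the 50% threshold, so Ingrid is not a related party to Highfield Textiles S.p.A.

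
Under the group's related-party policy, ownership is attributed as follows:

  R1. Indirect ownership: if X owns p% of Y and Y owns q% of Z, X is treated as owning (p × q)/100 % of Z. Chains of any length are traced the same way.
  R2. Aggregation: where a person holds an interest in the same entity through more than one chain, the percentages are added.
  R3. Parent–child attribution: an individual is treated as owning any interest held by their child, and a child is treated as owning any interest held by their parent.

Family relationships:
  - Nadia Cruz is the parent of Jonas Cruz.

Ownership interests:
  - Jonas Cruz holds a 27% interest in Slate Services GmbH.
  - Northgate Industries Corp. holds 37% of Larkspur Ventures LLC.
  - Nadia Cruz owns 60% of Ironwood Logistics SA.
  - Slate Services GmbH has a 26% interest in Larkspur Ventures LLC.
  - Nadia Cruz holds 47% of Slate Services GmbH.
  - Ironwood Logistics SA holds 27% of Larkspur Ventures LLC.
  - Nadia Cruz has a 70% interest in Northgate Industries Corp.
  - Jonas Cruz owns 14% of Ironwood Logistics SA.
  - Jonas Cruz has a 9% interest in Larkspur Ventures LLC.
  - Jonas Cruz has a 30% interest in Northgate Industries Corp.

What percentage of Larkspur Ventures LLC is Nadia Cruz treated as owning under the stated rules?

By parent–child attribution (R3), Nadia Cruz is treated as also owning Jonas Cruz's interest in Ironwood Logistics SA, giving 60% + 14% = 74%.
By parent–child attribution (R3), Nadia Cruz is treated as also owning Jonas Cruz's interest in Northgate Industries Corp, giving 70% + 30% = 100%.
By parent–child attribution (R3), Nadia Cruz is treated as also owning Jonas Cruz's interest in Slate Services GmbH, giving 47% + 27% = 74%.
By parent–child attribution (R3), Nadia Cruz is treated as owning Jonas Cruz's 9% interest in Larkspur Ventures LLC.
Chain via Ironwood Logistics SA (R1): 74% × 27% = 19.98% of Larkspur Ventures LLC.
Chain via Northgate Industries Corp. (R1): 100% × 37% = 37% of Larkspur Ventures LLC.
Chain via Slate Services GmbH (R1): 74% × 26% = 19.24% of Larkspur Ventures LLC.
Direct interest in Larkspur Ventures LLC: 9%.
Aggregating (R2): 19.98% + 37% + 19.24% + 9% = 85.22%.

85.22%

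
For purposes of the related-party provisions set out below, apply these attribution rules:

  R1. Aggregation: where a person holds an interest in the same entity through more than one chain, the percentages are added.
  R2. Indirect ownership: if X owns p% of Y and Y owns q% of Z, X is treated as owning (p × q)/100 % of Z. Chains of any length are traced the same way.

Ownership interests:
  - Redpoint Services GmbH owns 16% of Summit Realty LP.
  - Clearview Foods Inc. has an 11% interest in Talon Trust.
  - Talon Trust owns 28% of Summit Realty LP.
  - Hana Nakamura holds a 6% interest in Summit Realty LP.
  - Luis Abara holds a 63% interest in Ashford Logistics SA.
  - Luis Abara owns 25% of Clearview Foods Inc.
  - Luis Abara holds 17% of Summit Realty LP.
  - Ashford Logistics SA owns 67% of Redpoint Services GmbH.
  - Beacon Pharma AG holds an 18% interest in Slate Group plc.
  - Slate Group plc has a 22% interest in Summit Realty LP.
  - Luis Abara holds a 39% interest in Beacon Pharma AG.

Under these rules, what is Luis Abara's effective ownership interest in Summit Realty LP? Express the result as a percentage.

Chain via Clearview Foods Inc. → Talon Trust (R2): 25% × 11% × 28% = 0.77% of Summit Realty LP.
Chain via Ashford Logistics SA → Redpoint Services GmbH (R2): 63% × 67% × 16% = 6.7536% of Summit Realty LP.
Chain via Beacon Pharma AG → Slate Group plc (R2): 39% × 18% × 22% = 1.5444% of Summit Realty LP.
Direct interest in Summit Realty LP: 17%.
Aggregating (R1): 0.77% + 6.7536% + 1.5444% + 17% = 26.068%.

26.068%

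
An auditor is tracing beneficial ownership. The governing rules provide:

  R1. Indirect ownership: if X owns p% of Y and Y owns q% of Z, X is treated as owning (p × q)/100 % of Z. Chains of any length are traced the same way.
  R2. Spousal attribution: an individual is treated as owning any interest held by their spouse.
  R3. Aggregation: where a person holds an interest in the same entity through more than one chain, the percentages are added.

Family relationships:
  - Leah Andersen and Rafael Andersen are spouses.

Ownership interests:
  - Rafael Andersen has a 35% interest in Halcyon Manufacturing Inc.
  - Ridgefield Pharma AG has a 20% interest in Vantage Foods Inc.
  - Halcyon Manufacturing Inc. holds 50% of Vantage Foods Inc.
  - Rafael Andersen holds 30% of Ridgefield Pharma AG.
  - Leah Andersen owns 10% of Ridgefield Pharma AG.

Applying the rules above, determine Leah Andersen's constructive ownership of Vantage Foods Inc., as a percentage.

By spousal attribution (R2), Leah Andersen is treated as also owning Rafael Andersen's interest in Ridgefield Pharma AG, giving 10% + 30% = 40%.
By spousal attribution (R2), Leah Andersen is treated as owning Rafael Andersen's 35% interest in Halcyon Manufacturing Inc.
Chain via Ridgefield Pharma AG (R1): 40% × 20% = 8% of Vantage Foods Inc.
Chain via Halcyon Manufacturing Inc. (R1): 35% × 50% = 17.5% of Vantage Foods Inc.
Aggregating (R3): 8% + 17.5% = 25.5%.

25.5%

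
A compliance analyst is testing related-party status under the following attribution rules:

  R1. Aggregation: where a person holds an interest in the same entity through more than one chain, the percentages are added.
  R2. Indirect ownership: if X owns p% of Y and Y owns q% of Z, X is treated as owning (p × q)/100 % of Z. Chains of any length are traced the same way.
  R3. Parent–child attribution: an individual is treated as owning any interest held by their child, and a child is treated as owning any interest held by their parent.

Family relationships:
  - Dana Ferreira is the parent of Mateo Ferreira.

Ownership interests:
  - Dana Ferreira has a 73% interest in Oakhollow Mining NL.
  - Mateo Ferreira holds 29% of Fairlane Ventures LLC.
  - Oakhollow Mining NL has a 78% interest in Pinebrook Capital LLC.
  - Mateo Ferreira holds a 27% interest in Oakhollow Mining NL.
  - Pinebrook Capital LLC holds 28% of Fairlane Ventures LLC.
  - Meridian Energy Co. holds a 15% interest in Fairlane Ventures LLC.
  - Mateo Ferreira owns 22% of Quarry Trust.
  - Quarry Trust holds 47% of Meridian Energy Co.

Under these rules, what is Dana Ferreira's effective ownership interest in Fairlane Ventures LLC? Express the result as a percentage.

By parent–child attribution (R3), Dana Ferreira is treated as also owning Mateo Ferreira's interest in Oakhollow Mining NL, giving 73% + 27% = 100%.
By parent–child attribution (R3), Dana Ferreira is treated as owning Mateo Ferreira's 22% interest in Quarry Trust.
By parent–child attribution (R3), Dana Ferreira is treated as owning Mateo Ferreira's 29% interest in Fairlane Ventures LLC.
Chain via Oakhollow Mining NL → Pinebrook Capital LLC (R2): 100% × 78% × 28% = 21.84% of Fairlane Ventures LLC.
Chain via Quarry Trust → Meridian Energy Co. (R2): 22% × 47% × 15% = 1.551% of Fairlane Ventures LLC.
Direct interest in Fairlane Ventures LLC: 29%.
Aggregating (R1): 21.84% + 1.551% + 29% = 52.391%.

52.391%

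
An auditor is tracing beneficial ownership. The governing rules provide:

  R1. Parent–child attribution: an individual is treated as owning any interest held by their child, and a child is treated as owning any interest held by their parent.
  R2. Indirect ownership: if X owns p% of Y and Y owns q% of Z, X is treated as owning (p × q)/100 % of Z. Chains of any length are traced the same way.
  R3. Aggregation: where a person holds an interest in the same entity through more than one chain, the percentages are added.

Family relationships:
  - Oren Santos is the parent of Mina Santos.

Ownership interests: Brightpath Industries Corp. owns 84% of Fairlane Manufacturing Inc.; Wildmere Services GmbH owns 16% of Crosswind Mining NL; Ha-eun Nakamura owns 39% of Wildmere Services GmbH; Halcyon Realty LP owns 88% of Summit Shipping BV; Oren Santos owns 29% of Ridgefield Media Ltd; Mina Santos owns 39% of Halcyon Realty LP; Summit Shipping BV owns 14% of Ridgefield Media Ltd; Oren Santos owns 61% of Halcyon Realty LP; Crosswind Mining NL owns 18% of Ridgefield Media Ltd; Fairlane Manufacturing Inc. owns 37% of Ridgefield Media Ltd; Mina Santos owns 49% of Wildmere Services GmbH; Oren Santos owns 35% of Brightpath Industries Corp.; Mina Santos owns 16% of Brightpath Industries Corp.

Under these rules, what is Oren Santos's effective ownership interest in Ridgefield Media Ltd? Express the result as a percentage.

58.582%

By parent–child attribution (R1), Oren Santos is treated as also owning Mina Santos's interest in Brightpath Industries Corp, giving 35% + 16% = 51%.
By parent–child attribution (R1), Oren Santos is treated as also owning Mina Santos's interest in Halcyon Realty LP, giving 61% + 39% = 100%.
By parent–child attribution (R1), Oren Santos is treated as owning Mina Santos's 49% interest in Wildmere Services GmbH.
Chain via Brightpath Industries Corp. → Fairlane Manufacturing Inc. (R2): 51% × 84% × 37% = 15.8508% of Ridgefield Media Ltd.
Chain via Halcyon Realty LP → Summit Shipping BV (R2): 100% × 88% × 14% = 12.32% of Ridgefield Media Ltd.
Direct interest in Ridgefield Media Ltd: 29%.
Chain via Wildmere Services GmbH → Crosswind Mining NL (R2): 49% × 16% × 18% = 1.4112% of Ridgefield Media Ltd.
Aggregating (R3): 15.8508% + 12.32% + 29% + 1.4112% = 58.582%.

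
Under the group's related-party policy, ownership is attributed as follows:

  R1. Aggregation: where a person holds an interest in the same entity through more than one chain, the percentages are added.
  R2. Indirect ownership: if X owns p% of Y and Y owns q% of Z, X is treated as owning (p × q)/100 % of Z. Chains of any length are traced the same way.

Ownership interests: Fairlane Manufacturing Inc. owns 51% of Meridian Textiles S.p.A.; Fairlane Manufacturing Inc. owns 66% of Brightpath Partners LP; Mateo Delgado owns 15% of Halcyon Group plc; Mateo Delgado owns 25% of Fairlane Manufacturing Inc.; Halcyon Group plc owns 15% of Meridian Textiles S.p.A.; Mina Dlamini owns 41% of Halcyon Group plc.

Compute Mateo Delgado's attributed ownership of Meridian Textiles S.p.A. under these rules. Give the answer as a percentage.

Chain via Fairlane Manufacturing Inc. (R2): 25% × 51% = 12.75% of Meridian Textiles S.p.A.
Chain via Halcyon Group plc (R2): 15% × 15% = 2.25% of Meridian Textiles S.p.A.
Aggregating (R1): 12.75% + 2.25% = 15%.

15%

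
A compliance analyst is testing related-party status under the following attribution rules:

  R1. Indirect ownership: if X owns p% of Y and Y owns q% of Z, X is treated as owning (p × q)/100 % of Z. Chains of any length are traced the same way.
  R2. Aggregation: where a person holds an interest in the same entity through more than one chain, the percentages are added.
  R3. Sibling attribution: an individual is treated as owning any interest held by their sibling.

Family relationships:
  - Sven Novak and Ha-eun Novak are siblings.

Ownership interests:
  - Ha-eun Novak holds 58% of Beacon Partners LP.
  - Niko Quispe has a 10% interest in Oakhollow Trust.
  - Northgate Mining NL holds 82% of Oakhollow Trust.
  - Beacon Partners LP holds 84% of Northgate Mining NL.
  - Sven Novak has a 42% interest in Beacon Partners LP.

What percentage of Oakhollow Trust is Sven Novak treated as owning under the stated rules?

68.88%

By sibling attribution (R3), Sven Novak is treated as also owning Ha-eun Novak's interest in Beacon Partners LP, giving 42% + 58% = 100%.
Chain via Beacon Partners LP → Northgate Mining NL (R1): 100% × 84% × 82% = 68.88% of Oakhollow Trust.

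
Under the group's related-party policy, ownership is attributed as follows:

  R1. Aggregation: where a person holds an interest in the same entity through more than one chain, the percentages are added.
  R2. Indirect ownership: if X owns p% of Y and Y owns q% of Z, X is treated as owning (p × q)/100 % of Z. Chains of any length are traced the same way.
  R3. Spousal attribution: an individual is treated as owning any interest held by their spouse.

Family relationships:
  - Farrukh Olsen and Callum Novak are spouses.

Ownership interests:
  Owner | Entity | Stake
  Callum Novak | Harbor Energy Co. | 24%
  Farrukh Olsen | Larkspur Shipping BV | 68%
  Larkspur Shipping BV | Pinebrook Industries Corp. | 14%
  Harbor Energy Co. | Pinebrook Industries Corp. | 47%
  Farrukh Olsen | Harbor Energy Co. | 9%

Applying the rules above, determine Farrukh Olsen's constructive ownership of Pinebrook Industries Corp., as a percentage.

By spousal attribution (R3), Farrukh Olsen is treated as also owning Callum Novak's interest in Harbor Energy Co, giving 9% + 24% = 33%.
Chain via Larkspur Shipping BV (R2): 68% × 14% = 9.52% of Pinebrook Industries Corp.
Chain via Harbor Energy Co. (R2): 33% × 47% = 15.51% of Pinebrook Industries Corp.
Aggregating (R1): 9.52% + 15.51% = 25.03%.

25.03%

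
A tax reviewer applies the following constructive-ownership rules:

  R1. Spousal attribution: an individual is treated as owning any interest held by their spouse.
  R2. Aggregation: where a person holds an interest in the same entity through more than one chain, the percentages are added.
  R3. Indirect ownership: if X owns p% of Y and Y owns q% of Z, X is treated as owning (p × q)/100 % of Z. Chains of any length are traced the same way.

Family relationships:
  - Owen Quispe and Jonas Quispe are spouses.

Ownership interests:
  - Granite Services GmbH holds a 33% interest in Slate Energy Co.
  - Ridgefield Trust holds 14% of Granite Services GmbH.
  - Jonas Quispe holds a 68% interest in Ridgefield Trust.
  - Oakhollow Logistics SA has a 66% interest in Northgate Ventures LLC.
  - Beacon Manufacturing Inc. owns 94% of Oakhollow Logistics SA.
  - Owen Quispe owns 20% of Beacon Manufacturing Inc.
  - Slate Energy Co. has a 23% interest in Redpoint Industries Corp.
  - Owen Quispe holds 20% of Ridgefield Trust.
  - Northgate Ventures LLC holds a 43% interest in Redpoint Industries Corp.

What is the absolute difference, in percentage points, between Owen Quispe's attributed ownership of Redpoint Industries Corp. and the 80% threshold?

73.729472

By spousal attribution (R1), Owen Quispe is treated as also owning Jonas Quispe's interest in Ridgefield Trust, giving 20% + 68% = 88%.
Chain via Beacon Manufacturing Inc. → Oakhollow Logistics SA → Northgate Ventures LLC (R3): 20% × 94% × 66% × 43% = 5.33544% of Redpoint Industries Corp.
Chain via Ridgefield Trust → Granite Services GmbH → Slate Energy Co. (R3): 88% × 14% × 33% × 23% = 0.935088% of Redpoint Industries Corp.
Aggregating (R2): 5.33544% + 0.935088% = 6.270528%.
6.270528% falls short of the 80% threshold by 73.729472 percentage points.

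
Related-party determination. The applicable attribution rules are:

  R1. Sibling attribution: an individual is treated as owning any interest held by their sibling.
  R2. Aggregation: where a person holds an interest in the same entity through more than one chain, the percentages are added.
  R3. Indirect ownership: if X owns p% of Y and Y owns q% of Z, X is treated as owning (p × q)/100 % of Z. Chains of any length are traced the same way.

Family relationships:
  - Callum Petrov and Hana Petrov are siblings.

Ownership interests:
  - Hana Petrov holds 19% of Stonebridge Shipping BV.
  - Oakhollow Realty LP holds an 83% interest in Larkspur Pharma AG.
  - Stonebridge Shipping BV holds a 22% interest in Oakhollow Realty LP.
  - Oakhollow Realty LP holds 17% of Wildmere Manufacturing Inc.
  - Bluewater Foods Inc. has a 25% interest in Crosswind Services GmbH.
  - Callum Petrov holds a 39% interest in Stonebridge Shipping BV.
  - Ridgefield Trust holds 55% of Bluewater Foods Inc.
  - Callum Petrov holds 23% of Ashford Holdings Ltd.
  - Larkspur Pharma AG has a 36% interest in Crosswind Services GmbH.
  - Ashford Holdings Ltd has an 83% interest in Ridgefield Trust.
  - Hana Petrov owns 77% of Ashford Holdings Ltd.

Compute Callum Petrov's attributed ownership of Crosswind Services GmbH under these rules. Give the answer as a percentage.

15.225188%

By sibling attribution (R1), Callum Petrov is treated as also owning Hana Petrov's interest in Stonebridge Shipping BV, giving 39% + 19% = 58%.
By sibling attribution (R1), Callum Petrov is treated as also owning Hana Petrov's interest in Ashford Holdings Ltd, giving 23% + 77% = 100%.
Chain via Stonebridge Shipping BV → Oakhollow Realty LP → Larkspur Pharma AG (R3): 58% × 22% × 83% × 36% = 3.812688% of Crosswind Services GmbH.
Chain via Ashford Holdings Ltd → Ridgefield Trust → Bluewater Foods Inc. (R3): 100% × 83% × 55% × 25% = 11.4125% of Crosswind Services GmbH.
Aggregating (R2): 3.812688% + 11.4125% = 15.225188%.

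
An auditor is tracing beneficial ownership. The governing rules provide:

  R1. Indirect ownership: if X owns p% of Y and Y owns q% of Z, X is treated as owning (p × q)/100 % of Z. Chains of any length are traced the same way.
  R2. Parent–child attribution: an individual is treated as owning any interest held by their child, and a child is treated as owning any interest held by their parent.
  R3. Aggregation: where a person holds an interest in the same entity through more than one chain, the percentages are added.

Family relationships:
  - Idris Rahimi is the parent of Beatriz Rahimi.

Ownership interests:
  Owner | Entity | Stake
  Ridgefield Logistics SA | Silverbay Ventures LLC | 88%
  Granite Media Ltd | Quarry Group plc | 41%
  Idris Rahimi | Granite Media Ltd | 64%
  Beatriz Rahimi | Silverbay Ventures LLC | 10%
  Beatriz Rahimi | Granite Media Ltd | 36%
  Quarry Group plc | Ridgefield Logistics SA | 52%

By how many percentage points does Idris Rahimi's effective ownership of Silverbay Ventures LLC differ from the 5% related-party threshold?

23.7616

By parent–child attribution (R2), Idris Rahimi is treated as also owning Beatriz Rahimi's interest in Granite Media Ltd, giving 64% + 36% = 100%.
By parent–child attribution (R2), Idris Rahimi is treated as owning Beatriz Rahimi's 10% interest in Silverbay Ventures LLC.
Chain via Granite Media Ltd → Quarry Group plc → Ridgefield Logistics SA (R1): 100% × 41% × 52% × 88% = 18.7616% of Silverbay Ventures LLC.
Direct interest in Silverbay Ventures LLC: 10%.
Aggregating (R3): 18.7616% + 10% = 28.7616%.
28.7616% exceeds the 5% threshold by 23.7616 percentage points.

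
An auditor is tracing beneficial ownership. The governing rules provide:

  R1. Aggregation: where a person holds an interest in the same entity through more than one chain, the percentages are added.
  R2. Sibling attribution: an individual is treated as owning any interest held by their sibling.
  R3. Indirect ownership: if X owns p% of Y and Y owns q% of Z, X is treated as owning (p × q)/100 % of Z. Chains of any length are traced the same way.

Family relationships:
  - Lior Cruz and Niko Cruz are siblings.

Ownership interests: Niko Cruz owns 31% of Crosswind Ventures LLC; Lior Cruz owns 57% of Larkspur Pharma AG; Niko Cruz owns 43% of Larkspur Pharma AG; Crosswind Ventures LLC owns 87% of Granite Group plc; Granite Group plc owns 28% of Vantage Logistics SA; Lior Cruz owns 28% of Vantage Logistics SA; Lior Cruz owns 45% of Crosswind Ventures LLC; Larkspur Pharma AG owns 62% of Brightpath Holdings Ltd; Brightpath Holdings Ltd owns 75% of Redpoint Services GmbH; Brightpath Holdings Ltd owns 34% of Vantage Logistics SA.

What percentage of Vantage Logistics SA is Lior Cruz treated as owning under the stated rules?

By sibling attribution (R2), Lior Cruz is treated as also owning Niko Cruz's interest in Crosswind Ventures LLC, giving 45% + 31% = 76%.
By sibling attribution (R2), Lior Cruz is treated as also owning Niko Cruz's interest in Larkspur Pharma AG, giving 57% + 43% = 100%.
Chain via Crosswind Ventures LLC → Granite Group plc (R3): 76% × 87% × 28% = 18.5136% of Vantage Logistics SA.
Chain via Larkspur Pharma AG → Brightpath Holdings Ltd (R3): 100% × 62% × 34% = 21.08% of Vantage Logistics SA.
Direct interest in Vantage Logistics SA: 28%.
Aggregating (R1): 18.5136% + 21.08% + 28% = 67.5936%.

67.5936%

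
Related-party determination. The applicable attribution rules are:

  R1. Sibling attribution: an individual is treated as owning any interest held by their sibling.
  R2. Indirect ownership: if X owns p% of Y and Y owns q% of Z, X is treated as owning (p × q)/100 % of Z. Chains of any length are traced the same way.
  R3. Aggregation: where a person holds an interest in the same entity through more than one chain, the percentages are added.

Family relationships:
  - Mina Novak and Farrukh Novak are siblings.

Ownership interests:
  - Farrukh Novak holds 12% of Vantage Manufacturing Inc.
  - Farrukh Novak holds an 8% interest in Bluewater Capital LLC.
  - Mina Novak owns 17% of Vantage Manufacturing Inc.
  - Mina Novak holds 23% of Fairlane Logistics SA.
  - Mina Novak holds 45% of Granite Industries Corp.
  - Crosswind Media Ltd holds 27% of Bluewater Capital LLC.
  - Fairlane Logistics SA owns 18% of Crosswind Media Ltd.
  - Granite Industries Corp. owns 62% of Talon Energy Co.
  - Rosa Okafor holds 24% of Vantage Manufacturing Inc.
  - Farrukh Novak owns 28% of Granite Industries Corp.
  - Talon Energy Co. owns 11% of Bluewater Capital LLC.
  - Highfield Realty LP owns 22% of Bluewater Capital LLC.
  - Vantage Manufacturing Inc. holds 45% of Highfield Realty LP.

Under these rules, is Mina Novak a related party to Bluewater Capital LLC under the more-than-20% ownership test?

By sibling attribution (R1), Mina Novak is treated as also owning Farrukh Novak's interest in Granite Industries Corp, giving 45% + 28% = 73%.
By sibling attribution (R1), Mina Novak is treated as also owning Farrukh Novak's interest in Vantage Manufacturing Inc, giving 17% + 12% = 29%.
By sibling attribution (R1), Mina Novak is treated as owning Farrukh Novak's 8% interest in Bluewater Capital LLC.
Chain via Granite Industries Corp. → Talon Energy Co. (R2): 73% × 62% × 11% = 4.9786% of Bluewater Capital LLC.
Chain via Vantage Manufacturing Inc. → Highfield Realty LP (R2): 29% × 45% × 22% = 2.871% of Bluewater Capital LLC.
Chain via Fairlane Logistics SA → Crosswind Media Ltd (R2): 23% × 18% × 27% = 1.1178% of Bluewater Capital LLC.
Direct interest in Bluewater Capital LLC: 8%.
Aggregating (R3): 4.9786% + 2.871% + 1.1178% + 8% = 16.9674%.
16.9674% does not exceed the 20% threshold, so Mina is not a related party to Bluewater Capital LLC.

No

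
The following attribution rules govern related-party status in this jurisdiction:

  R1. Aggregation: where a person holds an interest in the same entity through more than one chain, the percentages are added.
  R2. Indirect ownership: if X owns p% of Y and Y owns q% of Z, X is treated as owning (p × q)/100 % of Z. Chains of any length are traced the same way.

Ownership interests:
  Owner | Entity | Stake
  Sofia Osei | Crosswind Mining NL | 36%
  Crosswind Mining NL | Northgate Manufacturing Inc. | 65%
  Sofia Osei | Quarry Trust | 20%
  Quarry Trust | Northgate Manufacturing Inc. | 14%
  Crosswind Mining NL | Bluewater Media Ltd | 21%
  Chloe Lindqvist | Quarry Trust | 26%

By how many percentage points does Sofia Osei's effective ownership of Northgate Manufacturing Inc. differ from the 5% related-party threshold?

Chain via Crosswind Mining NL (R2): 36% × 65% = 23.4% of Northgate Manufacturing Inc.
Chain via Quarry Trust (R2): 20% × 14% = 2.8% of Northgate Manufacturing Inc.
Aggregating (R1): 23.4% + 2.8% = 26.2%.
26.2% exceeds the 5% threshold by 21.2 percentage points.

21.2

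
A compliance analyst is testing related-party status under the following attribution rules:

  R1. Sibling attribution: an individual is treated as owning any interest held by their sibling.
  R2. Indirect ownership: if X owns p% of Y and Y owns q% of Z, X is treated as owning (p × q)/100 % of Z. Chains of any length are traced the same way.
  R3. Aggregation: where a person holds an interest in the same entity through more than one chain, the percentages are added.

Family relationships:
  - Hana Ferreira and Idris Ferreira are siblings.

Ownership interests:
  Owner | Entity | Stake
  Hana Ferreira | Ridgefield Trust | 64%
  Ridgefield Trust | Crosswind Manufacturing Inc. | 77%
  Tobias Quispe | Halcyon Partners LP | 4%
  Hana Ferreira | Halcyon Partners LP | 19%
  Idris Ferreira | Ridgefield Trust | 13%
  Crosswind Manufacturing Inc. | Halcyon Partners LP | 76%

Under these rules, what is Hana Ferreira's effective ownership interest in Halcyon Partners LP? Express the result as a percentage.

By sibling attribution (R1), Hana Ferreira is treated as also owning Idris Ferreira's interest in Ridgefield Trust, giving 64% + 13% = 77%.
Chain via Ridgefield Trust → Crosswind Manufacturing Inc. (R2): 77% × 77% × 76% = 45.0604% of Halcyon Partners LP.
Direct interest in Halcyon Partners LP: 19%.
Aggregating (R3): 45.0604% + 19% = 64.0604%.

64.0604%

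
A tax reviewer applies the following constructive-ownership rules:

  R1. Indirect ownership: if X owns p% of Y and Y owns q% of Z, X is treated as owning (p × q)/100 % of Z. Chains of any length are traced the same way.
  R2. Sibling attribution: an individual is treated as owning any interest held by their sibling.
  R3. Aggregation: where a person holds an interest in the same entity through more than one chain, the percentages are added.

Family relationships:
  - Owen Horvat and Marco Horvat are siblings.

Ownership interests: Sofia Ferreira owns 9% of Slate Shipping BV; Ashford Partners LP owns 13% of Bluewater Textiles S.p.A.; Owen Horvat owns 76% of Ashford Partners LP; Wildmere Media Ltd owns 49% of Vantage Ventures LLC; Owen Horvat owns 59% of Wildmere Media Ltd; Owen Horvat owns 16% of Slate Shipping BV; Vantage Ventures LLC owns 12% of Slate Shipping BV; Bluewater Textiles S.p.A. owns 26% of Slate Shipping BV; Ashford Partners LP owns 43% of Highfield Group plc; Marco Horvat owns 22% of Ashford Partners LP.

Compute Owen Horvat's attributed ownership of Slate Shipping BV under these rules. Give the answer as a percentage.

22.7816%

By sibling attribution (R2), Owen Horvat is treated as also owning Marco Horvat's interest in Ashford Partners LP, giving 76% + 22% = 98%.
Chain via Ashford Partners LP → Bluewater Textiles S.p.A. (R1): 98% × 13% × 26% = 3.3124% of Slate Shipping BV.
Chain via Wildmere Media Ltd → Vantage Ventures LLC (R1): 59% × 49% × 12% = 3.4692% of Slate Shipping BV.
Direct interest in Slate Shipping BV: 16%.
Aggregating (R3): 3.3124% + 3.4692% + 16% = 22.7816%.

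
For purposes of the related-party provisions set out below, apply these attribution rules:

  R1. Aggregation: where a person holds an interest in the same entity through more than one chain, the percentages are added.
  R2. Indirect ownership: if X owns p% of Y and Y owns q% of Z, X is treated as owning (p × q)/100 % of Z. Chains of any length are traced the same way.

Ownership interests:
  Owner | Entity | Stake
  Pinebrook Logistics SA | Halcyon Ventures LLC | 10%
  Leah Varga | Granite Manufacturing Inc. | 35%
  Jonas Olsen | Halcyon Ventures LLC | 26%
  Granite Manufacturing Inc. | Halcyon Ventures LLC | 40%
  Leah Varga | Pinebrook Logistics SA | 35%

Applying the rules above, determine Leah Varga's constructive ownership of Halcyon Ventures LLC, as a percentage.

Chain via Pinebrook Logistics SA (R2): 35% × 10% = 3.5% of Halcyon Ventures LLC.
Chain via Granite Manufacturing Inc. (R2): 35% × 40% = 14% of Halcyon Ventures LLC.
Aggregating (R1): 3.5% + 14% = 17.5%.

17.5%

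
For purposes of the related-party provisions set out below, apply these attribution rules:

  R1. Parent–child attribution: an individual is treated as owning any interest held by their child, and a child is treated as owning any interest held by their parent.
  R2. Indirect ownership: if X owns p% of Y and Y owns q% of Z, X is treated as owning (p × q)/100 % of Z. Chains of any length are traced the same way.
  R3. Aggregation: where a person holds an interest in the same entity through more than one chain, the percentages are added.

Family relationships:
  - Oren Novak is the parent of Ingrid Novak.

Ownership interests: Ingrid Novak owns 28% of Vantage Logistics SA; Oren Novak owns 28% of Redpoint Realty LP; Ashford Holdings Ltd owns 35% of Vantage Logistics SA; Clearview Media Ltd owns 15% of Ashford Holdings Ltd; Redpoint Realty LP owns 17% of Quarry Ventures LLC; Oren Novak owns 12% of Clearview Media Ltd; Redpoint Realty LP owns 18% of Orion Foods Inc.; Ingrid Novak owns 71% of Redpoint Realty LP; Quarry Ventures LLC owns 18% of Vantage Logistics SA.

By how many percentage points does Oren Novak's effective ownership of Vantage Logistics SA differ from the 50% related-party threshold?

18.3406

By parent–child attribution (R1), Oren Novak is treated as also owning Ingrid Novak's interest in Redpoint Realty LP, giving 28% + 71% = 99%.
By parent–child attribution (R1), Oren Novak is treated as owning Ingrid Novak's 28% interest in Vantage Logistics SA.
Chain via Redpoint Realty LP → Quarry Ventures LLC (R2): 99% × 17% × 18% = 3.0294% of Vantage Logistics SA.
Chain via Clearview Media Ltd → Ashford Holdings Ltd (R2): 12% × 15% × 35% = 0.63% of Vantage Logistics SA.
Direct interest in Vantage Logistics SA: 28%.
Aggregating (R3): 3.0294% + 0.63% + 28% = 31.6594%.
31.6594% falls short of the 50% threshold by 18.3406 percentage points.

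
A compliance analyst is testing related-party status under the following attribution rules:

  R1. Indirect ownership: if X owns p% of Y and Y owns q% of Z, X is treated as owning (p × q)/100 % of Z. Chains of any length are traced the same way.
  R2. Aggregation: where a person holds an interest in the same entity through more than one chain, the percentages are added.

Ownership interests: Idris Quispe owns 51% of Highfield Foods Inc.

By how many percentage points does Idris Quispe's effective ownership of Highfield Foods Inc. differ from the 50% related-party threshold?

1

Direct interest in Highfield Foods Inc: 51%.
51% exceeds the 50% threshold by 1 percentage points.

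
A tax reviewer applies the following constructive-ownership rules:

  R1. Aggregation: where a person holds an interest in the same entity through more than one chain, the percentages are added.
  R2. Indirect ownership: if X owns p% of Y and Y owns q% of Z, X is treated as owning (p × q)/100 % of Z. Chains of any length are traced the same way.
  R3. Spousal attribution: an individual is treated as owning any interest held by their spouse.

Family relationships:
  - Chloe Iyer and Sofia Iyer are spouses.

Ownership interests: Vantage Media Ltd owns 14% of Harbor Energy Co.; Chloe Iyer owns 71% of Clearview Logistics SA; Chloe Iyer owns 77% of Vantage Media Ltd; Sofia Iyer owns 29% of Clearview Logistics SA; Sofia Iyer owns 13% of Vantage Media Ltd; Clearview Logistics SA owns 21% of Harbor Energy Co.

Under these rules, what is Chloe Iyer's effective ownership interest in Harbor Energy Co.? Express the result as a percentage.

33.6%

By spousal attribution (R3), Chloe Iyer is treated as also owning Sofia Iyer's interest in Clearview Logistics SA, giving 71% + 29% = 100%.
By spousal attribution (R3), Chloe Iyer is treated as also owning Sofia Iyer's interest in Vantage Media Ltd, giving 77% + 13% = 90%.
Chain via Clearview Logistics SA (R2): 100% × 21% = 21% of Harbor Energy Co.
Chain via Vantage Media Ltd (R2): 90% × 14% = 12.6% of Harbor Energy Co.
Aggregating (R1): 21% + 12.6% = 33.6%.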